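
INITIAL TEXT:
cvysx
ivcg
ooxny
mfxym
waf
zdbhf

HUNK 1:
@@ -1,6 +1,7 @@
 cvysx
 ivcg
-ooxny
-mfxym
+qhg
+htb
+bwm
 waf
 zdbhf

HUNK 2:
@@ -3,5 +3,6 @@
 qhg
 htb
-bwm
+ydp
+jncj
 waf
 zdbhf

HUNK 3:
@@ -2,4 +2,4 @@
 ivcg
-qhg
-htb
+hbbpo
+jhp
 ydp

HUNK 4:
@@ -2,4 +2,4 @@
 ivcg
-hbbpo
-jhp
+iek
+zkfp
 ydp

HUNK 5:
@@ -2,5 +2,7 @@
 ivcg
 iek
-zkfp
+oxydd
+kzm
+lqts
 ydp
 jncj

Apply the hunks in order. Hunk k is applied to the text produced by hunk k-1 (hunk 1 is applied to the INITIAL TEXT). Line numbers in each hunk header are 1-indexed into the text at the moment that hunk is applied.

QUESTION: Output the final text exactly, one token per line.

Answer: cvysx
ivcg
iek
oxydd
kzm
lqts
ydp
jncj
waf
zdbhf

Derivation:
Hunk 1: at line 1 remove [ooxny,mfxym] add [qhg,htb,bwm] -> 7 lines: cvysx ivcg qhg htb bwm waf zdbhf
Hunk 2: at line 3 remove [bwm] add [ydp,jncj] -> 8 lines: cvysx ivcg qhg htb ydp jncj waf zdbhf
Hunk 3: at line 2 remove [qhg,htb] add [hbbpo,jhp] -> 8 lines: cvysx ivcg hbbpo jhp ydp jncj waf zdbhf
Hunk 4: at line 2 remove [hbbpo,jhp] add [iek,zkfp] -> 8 lines: cvysx ivcg iek zkfp ydp jncj waf zdbhf
Hunk 5: at line 2 remove [zkfp] add [oxydd,kzm,lqts] -> 10 lines: cvysx ivcg iek oxydd kzm lqts ydp jncj waf zdbhf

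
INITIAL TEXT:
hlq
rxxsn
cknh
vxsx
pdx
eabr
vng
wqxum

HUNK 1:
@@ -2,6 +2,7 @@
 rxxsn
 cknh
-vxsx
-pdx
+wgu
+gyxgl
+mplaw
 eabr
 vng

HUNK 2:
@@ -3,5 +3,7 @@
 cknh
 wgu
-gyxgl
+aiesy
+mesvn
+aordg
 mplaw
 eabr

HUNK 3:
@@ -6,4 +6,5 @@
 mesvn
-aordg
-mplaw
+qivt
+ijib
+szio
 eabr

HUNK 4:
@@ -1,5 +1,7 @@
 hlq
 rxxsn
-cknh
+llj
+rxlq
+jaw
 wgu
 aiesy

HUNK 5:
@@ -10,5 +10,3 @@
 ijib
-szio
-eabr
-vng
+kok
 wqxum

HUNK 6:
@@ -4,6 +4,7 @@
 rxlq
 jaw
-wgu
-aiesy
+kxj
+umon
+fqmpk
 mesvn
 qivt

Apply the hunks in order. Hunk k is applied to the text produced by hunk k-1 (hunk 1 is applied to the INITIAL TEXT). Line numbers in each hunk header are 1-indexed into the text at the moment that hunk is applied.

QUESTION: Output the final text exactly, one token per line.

Answer: hlq
rxxsn
llj
rxlq
jaw
kxj
umon
fqmpk
mesvn
qivt
ijib
kok
wqxum

Derivation:
Hunk 1: at line 2 remove [vxsx,pdx] add [wgu,gyxgl,mplaw] -> 9 lines: hlq rxxsn cknh wgu gyxgl mplaw eabr vng wqxum
Hunk 2: at line 3 remove [gyxgl] add [aiesy,mesvn,aordg] -> 11 lines: hlq rxxsn cknh wgu aiesy mesvn aordg mplaw eabr vng wqxum
Hunk 3: at line 6 remove [aordg,mplaw] add [qivt,ijib,szio] -> 12 lines: hlq rxxsn cknh wgu aiesy mesvn qivt ijib szio eabr vng wqxum
Hunk 4: at line 1 remove [cknh] add [llj,rxlq,jaw] -> 14 lines: hlq rxxsn llj rxlq jaw wgu aiesy mesvn qivt ijib szio eabr vng wqxum
Hunk 5: at line 10 remove [szio,eabr,vng] add [kok] -> 12 lines: hlq rxxsn llj rxlq jaw wgu aiesy mesvn qivt ijib kok wqxum
Hunk 6: at line 4 remove [wgu,aiesy] add [kxj,umon,fqmpk] -> 13 lines: hlq rxxsn llj rxlq jaw kxj umon fqmpk mesvn qivt ijib kok wqxum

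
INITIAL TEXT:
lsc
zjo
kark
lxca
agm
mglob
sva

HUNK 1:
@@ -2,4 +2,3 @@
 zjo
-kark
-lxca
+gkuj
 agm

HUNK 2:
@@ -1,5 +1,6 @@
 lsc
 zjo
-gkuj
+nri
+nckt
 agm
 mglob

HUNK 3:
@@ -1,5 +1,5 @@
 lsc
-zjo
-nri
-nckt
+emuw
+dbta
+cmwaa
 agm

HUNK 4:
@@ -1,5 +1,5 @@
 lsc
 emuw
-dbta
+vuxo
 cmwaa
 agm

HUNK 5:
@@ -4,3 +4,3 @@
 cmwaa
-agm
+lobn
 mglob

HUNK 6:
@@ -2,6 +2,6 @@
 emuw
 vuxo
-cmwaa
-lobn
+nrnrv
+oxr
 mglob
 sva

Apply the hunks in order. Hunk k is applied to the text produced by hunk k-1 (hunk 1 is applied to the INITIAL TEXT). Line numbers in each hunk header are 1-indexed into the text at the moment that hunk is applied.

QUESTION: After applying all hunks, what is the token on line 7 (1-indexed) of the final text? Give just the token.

Answer: sva

Derivation:
Hunk 1: at line 2 remove [kark,lxca] add [gkuj] -> 6 lines: lsc zjo gkuj agm mglob sva
Hunk 2: at line 1 remove [gkuj] add [nri,nckt] -> 7 lines: lsc zjo nri nckt agm mglob sva
Hunk 3: at line 1 remove [zjo,nri,nckt] add [emuw,dbta,cmwaa] -> 7 lines: lsc emuw dbta cmwaa agm mglob sva
Hunk 4: at line 1 remove [dbta] add [vuxo] -> 7 lines: lsc emuw vuxo cmwaa agm mglob sva
Hunk 5: at line 4 remove [agm] add [lobn] -> 7 lines: lsc emuw vuxo cmwaa lobn mglob sva
Hunk 6: at line 2 remove [cmwaa,lobn] add [nrnrv,oxr] -> 7 lines: lsc emuw vuxo nrnrv oxr mglob sva
Final line 7: sva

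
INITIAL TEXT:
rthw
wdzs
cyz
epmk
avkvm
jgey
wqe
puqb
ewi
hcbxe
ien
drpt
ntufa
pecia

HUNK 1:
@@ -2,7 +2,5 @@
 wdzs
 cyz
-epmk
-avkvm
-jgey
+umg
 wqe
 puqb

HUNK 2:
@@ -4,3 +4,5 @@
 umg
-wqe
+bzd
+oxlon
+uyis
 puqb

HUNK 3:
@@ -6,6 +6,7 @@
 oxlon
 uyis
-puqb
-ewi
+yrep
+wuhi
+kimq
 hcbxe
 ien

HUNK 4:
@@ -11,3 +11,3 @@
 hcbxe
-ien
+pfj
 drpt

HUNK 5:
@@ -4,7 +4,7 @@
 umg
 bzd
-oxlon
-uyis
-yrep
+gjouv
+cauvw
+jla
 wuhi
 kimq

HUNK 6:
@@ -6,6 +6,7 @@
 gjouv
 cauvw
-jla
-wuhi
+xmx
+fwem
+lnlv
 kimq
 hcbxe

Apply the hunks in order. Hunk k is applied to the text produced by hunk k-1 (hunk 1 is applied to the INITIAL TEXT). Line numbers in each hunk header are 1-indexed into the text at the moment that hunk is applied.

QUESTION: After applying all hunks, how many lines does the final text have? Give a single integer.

Answer: 16

Derivation:
Hunk 1: at line 2 remove [epmk,avkvm,jgey] add [umg] -> 12 lines: rthw wdzs cyz umg wqe puqb ewi hcbxe ien drpt ntufa pecia
Hunk 2: at line 4 remove [wqe] add [bzd,oxlon,uyis] -> 14 lines: rthw wdzs cyz umg bzd oxlon uyis puqb ewi hcbxe ien drpt ntufa pecia
Hunk 3: at line 6 remove [puqb,ewi] add [yrep,wuhi,kimq] -> 15 lines: rthw wdzs cyz umg bzd oxlon uyis yrep wuhi kimq hcbxe ien drpt ntufa pecia
Hunk 4: at line 11 remove [ien] add [pfj] -> 15 lines: rthw wdzs cyz umg bzd oxlon uyis yrep wuhi kimq hcbxe pfj drpt ntufa pecia
Hunk 5: at line 4 remove [oxlon,uyis,yrep] add [gjouv,cauvw,jla] -> 15 lines: rthw wdzs cyz umg bzd gjouv cauvw jla wuhi kimq hcbxe pfj drpt ntufa pecia
Hunk 6: at line 6 remove [jla,wuhi] add [xmx,fwem,lnlv] -> 16 lines: rthw wdzs cyz umg bzd gjouv cauvw xmx fwem lnlv kimq hcbxe pfj drpt ntufa pecia
Final line count: 16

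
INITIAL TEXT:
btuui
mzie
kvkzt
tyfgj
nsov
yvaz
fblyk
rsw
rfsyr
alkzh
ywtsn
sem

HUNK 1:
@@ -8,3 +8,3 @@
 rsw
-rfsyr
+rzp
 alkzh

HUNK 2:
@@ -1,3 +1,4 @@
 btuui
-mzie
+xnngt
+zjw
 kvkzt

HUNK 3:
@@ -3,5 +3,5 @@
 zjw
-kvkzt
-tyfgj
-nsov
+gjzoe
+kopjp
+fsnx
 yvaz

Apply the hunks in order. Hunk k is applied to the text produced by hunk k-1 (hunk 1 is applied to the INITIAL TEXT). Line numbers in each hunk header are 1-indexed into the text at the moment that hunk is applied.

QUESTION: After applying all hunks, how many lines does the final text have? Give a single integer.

Hunk 1: at line 8 remove [rfsyr] add [rzp] -> 12 lines: btuui mzie kvkzt tyfgj nsov yvaz fblyk rsw rzp alkzh ywtsn sem
Hunk 2: at line 1 remove [mzie] add [xnngt,zjw] -> 13 lines: btuui xnngt zjw kvkzt tyfgj nsov yvaz fblyk rsw rzp alkzh ywtsn sem
Hunk 3: at line 3 remove [kvkzt,tyfgj,nsov] add [gjzoe,kopjp,fsnx] -> 13 lines: btuui xnngt zjw gjzoe kopjp fsnx yvaz fblyk rsw rzp alkzh ywtsn sem
Final line count: 13

Answer: 13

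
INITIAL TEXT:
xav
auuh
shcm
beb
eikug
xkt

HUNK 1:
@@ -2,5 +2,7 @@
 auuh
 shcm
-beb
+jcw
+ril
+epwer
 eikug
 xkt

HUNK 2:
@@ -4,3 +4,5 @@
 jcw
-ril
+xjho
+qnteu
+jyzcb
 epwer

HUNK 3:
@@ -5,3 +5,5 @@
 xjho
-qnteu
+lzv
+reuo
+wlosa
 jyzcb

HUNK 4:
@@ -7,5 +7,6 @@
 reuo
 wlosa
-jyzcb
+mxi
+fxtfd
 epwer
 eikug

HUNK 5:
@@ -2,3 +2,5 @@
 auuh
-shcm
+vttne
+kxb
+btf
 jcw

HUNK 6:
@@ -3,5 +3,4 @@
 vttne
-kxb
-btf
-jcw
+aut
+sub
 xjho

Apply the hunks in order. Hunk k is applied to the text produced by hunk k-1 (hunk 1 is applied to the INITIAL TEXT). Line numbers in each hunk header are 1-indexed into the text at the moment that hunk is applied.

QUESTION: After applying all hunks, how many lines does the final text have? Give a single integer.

Hunk 1: at line 2 remove [beb] add [jcw,ril,epwer] -> 8 lines: xav auuh shcm jcw ril epwer eikug xkt
Hunk 2: at line 4 remove [ril] add [xjho,qnteu,jyzcb] -> 10 lines: xav auuh shcm jcw xjho qnteu jyzcb epwer eikug xkt
Hunk 3: at line 5 remove [qnteu] add [lzv,reuo,wlosa] -> 12 lines: xav auuh shcm jcw xjho lzv reuo wlosa jyzcb epwer eikug xkt
Hunk 4: at line 7 remove [jyzcb] add [mxi,fxtfd] -> 13 lines: xav auuh shcm jcw xjho lzv reuo wlosa mxi fxtfd epwer eikug xkt
Hunk 5: at line 2 remove [shcm] add [vttne,kxb,btf] -> 15 lines: xav auuh vttne kxb btf jcw xjho lzv reuo wlosa mxi fxtfd epwer eikug xkt
Hunk 6: at line 3 remove [kxb,btf,jcw] add [aut,sub] -> 14 lines: xav auuh vttne aut sub xjho lzv reuo wlosa mxi fxtfd epwer eikug xkt
Final line count: 14

Answer: 14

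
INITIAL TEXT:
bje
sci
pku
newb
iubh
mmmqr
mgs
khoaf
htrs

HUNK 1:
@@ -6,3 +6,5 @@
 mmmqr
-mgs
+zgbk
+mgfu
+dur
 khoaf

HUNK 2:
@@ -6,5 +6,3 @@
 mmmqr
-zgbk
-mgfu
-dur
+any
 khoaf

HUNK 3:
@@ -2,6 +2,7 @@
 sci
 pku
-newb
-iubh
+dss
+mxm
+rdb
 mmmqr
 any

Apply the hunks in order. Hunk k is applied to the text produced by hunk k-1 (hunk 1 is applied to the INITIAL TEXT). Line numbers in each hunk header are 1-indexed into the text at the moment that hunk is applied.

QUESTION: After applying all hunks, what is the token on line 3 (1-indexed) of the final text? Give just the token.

Hunk 1: at line 6 remove [mgs] add [zgbk,mgfu,dur] -> 11 lines: bje sci pku newb iubh mmmqr zgbk mgfu dur khoaf htrs
Hunk 2: at line 6 remove [zgbk,mgfu,dur] add [any] -> 9 lines: bje sci pku newb iubh mmmqr any khoaf htrs
Hunk 3: at line 2 remove [newb,iubh] add [dss,mxm,rdb] -> 10 lines: bje sci pku dss mxm rdb mmmqr any khoaf htrs
Final line 3: pku

Answer: pku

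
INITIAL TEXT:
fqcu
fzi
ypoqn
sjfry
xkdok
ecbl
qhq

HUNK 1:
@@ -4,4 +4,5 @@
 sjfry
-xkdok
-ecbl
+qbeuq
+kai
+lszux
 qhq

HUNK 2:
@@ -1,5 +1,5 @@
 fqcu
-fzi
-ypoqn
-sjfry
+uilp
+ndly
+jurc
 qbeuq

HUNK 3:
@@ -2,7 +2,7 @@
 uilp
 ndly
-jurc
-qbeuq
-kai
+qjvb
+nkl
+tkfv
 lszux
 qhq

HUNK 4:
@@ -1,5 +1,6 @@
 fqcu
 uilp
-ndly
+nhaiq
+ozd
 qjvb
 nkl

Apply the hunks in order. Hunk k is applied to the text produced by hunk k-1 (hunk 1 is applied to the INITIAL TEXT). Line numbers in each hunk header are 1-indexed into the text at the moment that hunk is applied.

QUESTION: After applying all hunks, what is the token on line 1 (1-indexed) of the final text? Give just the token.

Hunk 1: at line 4 remove [xkdok,ecbl] add [qbeuq,kai,lszux] -> 8 lines: fqcu fzi ypoqn sjfry qbeuq kai lszux qhq
Hunk 2: at line 1 remove [fzi,ypoqn,sjfry] add [uilp,ndly,jurc] -> 8 lines: fqcu uilp ndly jurc qbeuq kai lszux qhq
Hunk 3: at line 2 remove [jurc,qbeuq,kai] add [qjvb,nkl,tkfv] -> 8 lines: fqcu uilp ndly qjvb nkl tkfv lszux qhq
Hunk 4: at line 1 remove [ndly] add [nhaiq,ozd] -> 9 lines: fqcu uilp nhaiq ozd qjvb nkl tkfv lszux qhq
Final line 1: fqcu

Answer: fqcu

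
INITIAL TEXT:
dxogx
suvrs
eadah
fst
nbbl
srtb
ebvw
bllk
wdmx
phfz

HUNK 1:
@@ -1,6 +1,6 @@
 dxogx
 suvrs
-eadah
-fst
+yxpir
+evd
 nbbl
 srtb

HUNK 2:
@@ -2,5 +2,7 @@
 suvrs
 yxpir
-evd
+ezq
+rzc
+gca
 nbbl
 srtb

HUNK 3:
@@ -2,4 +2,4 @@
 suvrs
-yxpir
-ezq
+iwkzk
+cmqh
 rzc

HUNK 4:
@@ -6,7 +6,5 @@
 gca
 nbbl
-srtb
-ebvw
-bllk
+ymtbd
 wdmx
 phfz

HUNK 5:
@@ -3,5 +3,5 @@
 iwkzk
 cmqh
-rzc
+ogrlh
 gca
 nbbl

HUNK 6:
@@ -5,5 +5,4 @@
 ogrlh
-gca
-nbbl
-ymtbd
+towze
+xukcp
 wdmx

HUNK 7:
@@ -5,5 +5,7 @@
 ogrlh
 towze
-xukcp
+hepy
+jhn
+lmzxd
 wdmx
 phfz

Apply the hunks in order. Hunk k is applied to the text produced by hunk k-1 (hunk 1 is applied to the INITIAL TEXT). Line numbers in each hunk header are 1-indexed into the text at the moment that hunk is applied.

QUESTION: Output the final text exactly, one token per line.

Hunk 1: at line 1 remove [eadah,fst] add [yxpir,evd] -> 10 lines: dxogx suvrs yxpir evd nbbl srtb ebvw bllk wdmx phfz
Hunk 2: at line 2 remove [evd] add [ezq,rzc,gca] -> 12 lines: dxogx suvrs yxpir ezq rzc gca nbbl srtb ebvw bllk wdmx phfz
Hunk 3: at line 2 remove [yxpir,ezq] add [iwkzk,cmqh] -> 12 lines: dxogx suvrs iwkzk cmqh rzc gca nbbl srtb ebvw bllk wdmx phfz
Hunk 4: at line 6 remove [srtb,ebvw,bllk] add [ymtbd] -> 10 lines: dxogx suvrs iwkzk cmqh rzc gca nbbl ymtbd wdmx phfz
Hunk 5: at line 3 remove [rzc] add [ogrlh] -> 10 lines: dxogx suvrs iwkzk cmqh ogrlh gca nbbl ymtbd wdmx phfz
Hunk 6: at line 5 remove [gca,nbbl,ymtbd] add [towze,xukcp] -> 9 lines: dxogx suvrs iwkzk cmqh ogrlh towze xukcp wdmx phfz
Hunk 7: at line 5 remove [xukcp] add [hepy,jhn,lmzxd] -> 11 lines: dxogx suvrs iwkzk cmqh ogrlh towze hepy jhn lmzxd wdmx phfz

Answer: dxogx
suvrs
iwkzk
cmqh
ogrlh
towze
hepy
jhn
lmzxd
wdmx
phfz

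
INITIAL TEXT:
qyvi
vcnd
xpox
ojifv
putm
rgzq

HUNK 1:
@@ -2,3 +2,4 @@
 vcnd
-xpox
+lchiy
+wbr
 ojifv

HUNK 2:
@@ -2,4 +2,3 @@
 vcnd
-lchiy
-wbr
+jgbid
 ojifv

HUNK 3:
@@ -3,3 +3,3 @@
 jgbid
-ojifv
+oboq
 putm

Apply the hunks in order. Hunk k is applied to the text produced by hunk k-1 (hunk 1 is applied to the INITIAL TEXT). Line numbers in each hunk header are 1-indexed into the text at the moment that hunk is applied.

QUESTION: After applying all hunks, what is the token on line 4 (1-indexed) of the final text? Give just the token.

Answer: oboq

Derivation:
Hunk 1: at line 2 remove [xpox] add [lchiy,wbr] -> 7 lines: qyvi vcnd lchiy wbr ojifv putm rgzq
Hunk 2: at line 2 remove [lchiy,wbr] add [jgbid] -> 6 lines: qyvi vcnd jgbid ojifv putm rgzq
Hunk 3: at line 3 remove [ojifv] add [oboq] -> 6 lines: qyvi vcnd jgbid oboq putm rgzq
Final line 4: oboq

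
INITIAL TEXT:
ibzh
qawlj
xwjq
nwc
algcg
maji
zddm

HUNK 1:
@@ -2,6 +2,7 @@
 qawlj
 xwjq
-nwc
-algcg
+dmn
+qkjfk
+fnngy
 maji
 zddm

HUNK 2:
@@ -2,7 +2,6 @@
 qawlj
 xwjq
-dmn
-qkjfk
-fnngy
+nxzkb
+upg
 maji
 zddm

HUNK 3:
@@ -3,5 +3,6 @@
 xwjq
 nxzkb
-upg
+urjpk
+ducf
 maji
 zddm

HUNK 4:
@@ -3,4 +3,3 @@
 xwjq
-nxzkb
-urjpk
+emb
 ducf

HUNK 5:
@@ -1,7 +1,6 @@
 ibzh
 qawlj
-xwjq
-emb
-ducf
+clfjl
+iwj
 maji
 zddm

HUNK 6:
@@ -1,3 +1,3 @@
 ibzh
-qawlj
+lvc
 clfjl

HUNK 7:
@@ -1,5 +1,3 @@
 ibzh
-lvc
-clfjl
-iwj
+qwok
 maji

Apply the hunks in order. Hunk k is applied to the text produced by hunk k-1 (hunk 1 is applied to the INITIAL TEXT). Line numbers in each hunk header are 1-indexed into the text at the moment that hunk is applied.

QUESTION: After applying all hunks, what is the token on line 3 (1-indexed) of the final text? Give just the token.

Hunk 1: at line 2 remove [nwc,algcg] add [dmn,qkjfk,fnngy] -> 8 lines: ibzh qawlj xwjq dmn qkjfk fnngy maji zddm
Hunk 2: at line 2 remove [dmn,qkjfk,fnngy] add [nxzkb,upg] -> 7 lines: ibzh qawlj xwjq nxzkb upg maji zddm
Hunk 3: at line 3 remove [upg] add [urjpk,ducf] -> 8 lines: ibzh qawlj xwjq nxzkb urjpk ducf maji zddm
Hunk 4: at line 3 remove [nxzkb,urjpk] add [emb] -> 7 lines: ibzh qawlj xwjq emb ducf maji zddm
Hunk 5: at line 1 remove [xwjq,emb,ducf] add [clfjl,iwj] -> 6 lines: ibzh qawlj clfjl iwj maji zddm
Hunk 6: at line 1 remove [qawlj] add [lvc] -> 6 lines: ibzh lvc clfjl iwj maji zddm
Hunk 7: at line 1 remove [lvc,clfjl,iwj] add [qwok] -> 4 lines: ibzh qwok maji zddm
Final line 3: maji

Answer: maji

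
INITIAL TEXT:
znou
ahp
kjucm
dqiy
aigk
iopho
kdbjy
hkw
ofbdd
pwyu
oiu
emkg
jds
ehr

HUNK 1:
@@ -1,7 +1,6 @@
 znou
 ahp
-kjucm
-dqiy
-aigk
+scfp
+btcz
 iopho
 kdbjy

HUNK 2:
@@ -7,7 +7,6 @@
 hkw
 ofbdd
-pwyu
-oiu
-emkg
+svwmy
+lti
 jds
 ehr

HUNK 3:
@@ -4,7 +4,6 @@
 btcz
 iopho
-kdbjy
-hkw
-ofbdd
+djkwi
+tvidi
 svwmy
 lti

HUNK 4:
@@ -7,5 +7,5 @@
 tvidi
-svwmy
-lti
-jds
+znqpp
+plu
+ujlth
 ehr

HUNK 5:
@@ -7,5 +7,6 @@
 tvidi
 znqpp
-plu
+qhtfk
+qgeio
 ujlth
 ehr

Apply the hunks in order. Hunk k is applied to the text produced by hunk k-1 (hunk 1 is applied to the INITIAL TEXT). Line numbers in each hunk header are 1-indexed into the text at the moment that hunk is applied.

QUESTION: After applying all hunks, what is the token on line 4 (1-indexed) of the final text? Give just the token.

Answer: btcz

Derivation:
Hunk 1: at line 1 remove [kjucm,dqiy,aigk] add [scfp,btcz] -> 13 lines: znou ahp scfp btcz iopho kdbjy hkw ofbdd pwyu oiu emkg jds ehr
Hunk 2: at line 7 remove [pwyu,oiu,emkg] add [svwmy,lti] -> 12 lines: znou ahp scfp btcz iopho kdbjy hkw ofbdd svwmy lti jds ehr
Hunk 3: at line 4 remove [kdbjy,hkw,ofbdd] add [djkwi,tvidi] -> 11 lines: znou ahp scfp btcz iopho djkwi tvidi svwmy lti jds ehr
Hunk 4: at line 7 remove [svwmy,lti,jds] add [znqpp,plu,ujlth] -> 11 lines: znou ahp scfp btcz iopho djkwi tvidi znqpp plu ujlth ehr
Hunk 5: at line 7 remove [plu] add [qhtfk,qgeio] -> 12 lines: znou ahp scfp btcz iopho djkwi tvidi znqpp qhtfk qgeio ujlth ehr
Final line 4: btcz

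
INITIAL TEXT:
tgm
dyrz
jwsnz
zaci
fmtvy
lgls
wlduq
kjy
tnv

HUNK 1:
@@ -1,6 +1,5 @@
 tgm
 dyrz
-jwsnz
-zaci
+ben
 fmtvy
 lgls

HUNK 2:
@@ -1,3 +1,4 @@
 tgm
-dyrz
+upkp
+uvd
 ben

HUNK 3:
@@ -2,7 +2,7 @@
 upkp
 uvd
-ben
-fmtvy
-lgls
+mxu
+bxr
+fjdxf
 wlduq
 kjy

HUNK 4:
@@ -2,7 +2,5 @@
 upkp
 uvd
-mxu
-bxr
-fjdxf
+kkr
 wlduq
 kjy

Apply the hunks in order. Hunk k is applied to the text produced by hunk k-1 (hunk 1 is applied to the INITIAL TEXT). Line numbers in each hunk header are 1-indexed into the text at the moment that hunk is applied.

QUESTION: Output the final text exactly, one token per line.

Hunk 1: at line 1 remove [jwsnz,zaci] add [ben] -> 8 lines: tgm dyrz ben fmtvy lgls wlduq kjy tnv
Hunk 2: at line 1 remove [dyrz] add [upkp,uvd] -> 9 lines: tgm upkp uvd ben fmtvy lgls wlduq kjy tnv
Hunk 3: at line 2 remove [ben,fmtvy,lgls] add [mxu,bxr,fjdxf] -> 9 lines: tgm upkp uvd mxu bxr fjdxf wlduq kjy tnv
Hunk 4: at line 2 remove [mxu,bxr,fjdxf] add [kkr] -> 7 lines: tgm upkp uvd kkr wlduq kjy tnv

Answer: tgm
upkp
uvd
kkr
wlduq
kjy
tnv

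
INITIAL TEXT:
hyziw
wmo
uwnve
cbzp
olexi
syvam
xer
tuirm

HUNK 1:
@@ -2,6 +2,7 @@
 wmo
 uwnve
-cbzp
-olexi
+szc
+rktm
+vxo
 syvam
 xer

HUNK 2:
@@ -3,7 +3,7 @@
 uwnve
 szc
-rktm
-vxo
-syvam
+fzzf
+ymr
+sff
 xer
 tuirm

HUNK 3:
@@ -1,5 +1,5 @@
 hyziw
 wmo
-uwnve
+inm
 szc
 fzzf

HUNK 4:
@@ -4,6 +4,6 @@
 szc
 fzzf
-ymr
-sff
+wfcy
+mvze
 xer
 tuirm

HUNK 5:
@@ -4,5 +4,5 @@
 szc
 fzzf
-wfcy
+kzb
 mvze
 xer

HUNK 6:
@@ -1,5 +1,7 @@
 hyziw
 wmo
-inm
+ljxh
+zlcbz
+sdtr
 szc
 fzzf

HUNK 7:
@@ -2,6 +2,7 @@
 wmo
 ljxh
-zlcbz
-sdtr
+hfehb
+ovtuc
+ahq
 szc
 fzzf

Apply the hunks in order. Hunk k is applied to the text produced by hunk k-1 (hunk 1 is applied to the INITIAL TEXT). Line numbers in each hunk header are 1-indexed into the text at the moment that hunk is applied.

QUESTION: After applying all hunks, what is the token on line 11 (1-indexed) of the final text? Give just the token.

Answer: xer

Derivation:
Hunk 1: at line 2 remove [cbzp,olexi] add [szc,rktm,vxo] -> 9 lines: hyziw wmo uwnve szc rktm vxo syvam xer tuirm
Hunk 2: at line 3 remove [rktm,vxo,syvam] add [fzzf,ymr,sff] -> 9 lines: hyziw wmo uwnve szc fzzf ymr sff xer tuirm
Hunk 3: at line 1 remove [uwnve] add [inm] -> 9 lines: hyziw wmo inm szc fzzf ymr sff xer tuirm
Hunk 4: at line 4 remove [ymr,sff] add [wfcy,mvze] -> 9 lines: hyziw wmo inm szc fzzf wfcy mvze xer tuirm
Hunk 5: at line 4 remove [wfcy] add [kzb] -> 9 lines: hyziw wmo inm szc fzzf kzb mvze xer tuirm
Hunk 6: at line 1 remove [inm] add [ljxh,zlcbz,sdtr] -> 11 lines: hyziw wmo ljxh zlcbz sdtr szc fzzf kzb mvze xer tuirm
Hunk 7: at line 2 remove [zlcbz,sdtr] add [hfehb,ovtuc,ahq] -> 12 lines: hyziw wmo ljxh hfehb ovtuc ahq szc fzzf kzb mvze xer tuirm
Final line 11: xer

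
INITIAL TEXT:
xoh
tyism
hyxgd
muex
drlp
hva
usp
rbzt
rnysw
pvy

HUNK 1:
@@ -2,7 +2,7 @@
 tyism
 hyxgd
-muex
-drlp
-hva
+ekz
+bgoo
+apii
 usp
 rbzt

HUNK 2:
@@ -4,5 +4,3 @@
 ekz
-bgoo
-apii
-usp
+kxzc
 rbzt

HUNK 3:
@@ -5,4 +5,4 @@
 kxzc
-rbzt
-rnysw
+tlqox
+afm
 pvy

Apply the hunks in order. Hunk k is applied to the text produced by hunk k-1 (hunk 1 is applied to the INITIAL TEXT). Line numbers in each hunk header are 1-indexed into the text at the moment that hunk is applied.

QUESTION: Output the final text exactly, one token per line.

Answer: xoh
tyism
hyxgd
ekz
kxzc
tlqox
afm
pvy

Derivation:
Hunk 1: at line 2 remove [muex,drlp,hva] add [ekz,bgoo,apii] -> 10 lines: xoh tyism hyxgd ekz bgoo apii usp rbzt rnysw pvy
Hunk 2: at line 4 remove [bgoo,apii,usp] add [kxzc] -> 8 lines: xoh tyism hyxgd ekz kxzc rbzt rnysw pvy
Hunk 3: at line 5 remove [rbzt,rnysw] add [tlqox,afm] -> 8 lines: xoh tyism hyxgd ekz kxzc tlqox afm pvy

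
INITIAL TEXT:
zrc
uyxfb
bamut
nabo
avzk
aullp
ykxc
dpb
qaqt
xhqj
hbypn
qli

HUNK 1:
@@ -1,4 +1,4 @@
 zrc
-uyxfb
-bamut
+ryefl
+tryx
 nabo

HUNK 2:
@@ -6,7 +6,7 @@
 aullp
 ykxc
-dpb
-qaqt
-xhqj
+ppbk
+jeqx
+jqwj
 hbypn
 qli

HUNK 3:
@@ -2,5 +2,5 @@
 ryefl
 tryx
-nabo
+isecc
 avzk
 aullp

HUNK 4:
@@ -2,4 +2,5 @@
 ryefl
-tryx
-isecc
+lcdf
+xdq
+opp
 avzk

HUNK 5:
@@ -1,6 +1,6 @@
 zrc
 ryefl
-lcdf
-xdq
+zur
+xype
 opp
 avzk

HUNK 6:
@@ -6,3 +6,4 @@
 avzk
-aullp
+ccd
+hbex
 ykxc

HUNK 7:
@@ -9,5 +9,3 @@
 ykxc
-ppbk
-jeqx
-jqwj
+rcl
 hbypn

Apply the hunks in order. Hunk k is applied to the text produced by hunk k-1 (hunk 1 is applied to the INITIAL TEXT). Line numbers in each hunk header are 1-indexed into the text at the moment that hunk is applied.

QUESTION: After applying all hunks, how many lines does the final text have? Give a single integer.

Answer: 12

Derivation:
Hunk 1: at line 1 remove [uyxfb,bamut] add [ryefl,tryx] -> 12 lines: zrc ryefl tryx nabo avzk aullp ykxc dpb qaqt xhqj hbypn qli
Hunk 2: at line 6 remove [dpb,qaqt,xhqj] add [ppbk,jeqx,jqwj] -> 12 lines: zrc ryefl tryx nabo avzk aullp ykxc ppbk jeqx jqwj hbypn qli
Hunk 3: at line 2 remove [nabo] add [isecc] -> 12 lines: zrc ryefl tryx isecc avzk aullp ykxc ppbk jeqx jqwj hbypn qli
Hunk 4: at line 2 remove [tryx,isecc] add [lcdf,xdq,opp] -> 13 lines: zrc ryefl lcdf xdq opp avzk aullp ykxc ppbk jeqx jqwj hbypn qli
Hunk 5: at line 1 remove [lcdf,xdq] add [zur,xype] -> 13 lines: zrc ryefl zur xype opp avzk aullp ykxc ppbk jeqx jqwj hbypn qli
Hunk 6: at line 6 remove [aullp] add [ccd,hbex] -> 14 lines: zrc ryefl zur xype opp avzk ccd hbex ykxc ppbk jeqx jqwj hbypn qli
Hunk 7: at line 9 remove [ppbk,jeqx,jqwj] add [rcl] -> 12 lines: zrc ryefl zur xype opp avzk ccd hbex ykxc rcl hbypn qli
Final line count: 12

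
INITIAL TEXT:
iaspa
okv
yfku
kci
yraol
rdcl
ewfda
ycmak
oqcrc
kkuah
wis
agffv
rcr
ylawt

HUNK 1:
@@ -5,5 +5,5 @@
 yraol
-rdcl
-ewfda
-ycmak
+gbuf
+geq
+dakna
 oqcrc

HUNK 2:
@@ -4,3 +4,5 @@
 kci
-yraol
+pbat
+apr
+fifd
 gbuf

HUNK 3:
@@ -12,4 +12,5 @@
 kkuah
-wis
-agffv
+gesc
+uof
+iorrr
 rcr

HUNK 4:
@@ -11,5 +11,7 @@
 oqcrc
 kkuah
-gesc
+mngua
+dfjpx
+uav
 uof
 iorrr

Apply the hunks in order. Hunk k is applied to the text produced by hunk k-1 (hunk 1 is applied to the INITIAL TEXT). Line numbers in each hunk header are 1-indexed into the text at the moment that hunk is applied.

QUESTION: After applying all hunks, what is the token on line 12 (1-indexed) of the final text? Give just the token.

Answer: kkuah

Derivation:
Hunk 1: at line 5 remove [rdcl,ewfda,ycmak] add [gbuf,geq,dakna] -> 14 lines: iaspa okv yfku kci yraol gbuf geq dakna oqcrc kkuah wis agffv rcr ylawt
Hunk 2: at line 4 remove [yraol] add [pbat,apr,fifd] -> 16 lines: iaspa okv yfku kci pbat apr fifd gbuf geq dakna oqcrc kkuah wis agffv rcr ylawt
Hunk 3: at line 12 remove [wis,agffv] add [gesc,uof,iorrr] -> 17 lines: iaspa okv yfku kci pbat apr fifd gbuf geq dakna oqcrc kkuah gesc uof iorrr rcr ylawt
Hunk 4: at line 11 remove [gesc] add [mngua,dfjpx,uav] -> 19 lines: iaspa okv yfku kci pbat apr fifd gbuf geq dakna oqcrc kkuah mngua dfjpx uav uof iorrr rcr ylawt
Final line 12: kkuah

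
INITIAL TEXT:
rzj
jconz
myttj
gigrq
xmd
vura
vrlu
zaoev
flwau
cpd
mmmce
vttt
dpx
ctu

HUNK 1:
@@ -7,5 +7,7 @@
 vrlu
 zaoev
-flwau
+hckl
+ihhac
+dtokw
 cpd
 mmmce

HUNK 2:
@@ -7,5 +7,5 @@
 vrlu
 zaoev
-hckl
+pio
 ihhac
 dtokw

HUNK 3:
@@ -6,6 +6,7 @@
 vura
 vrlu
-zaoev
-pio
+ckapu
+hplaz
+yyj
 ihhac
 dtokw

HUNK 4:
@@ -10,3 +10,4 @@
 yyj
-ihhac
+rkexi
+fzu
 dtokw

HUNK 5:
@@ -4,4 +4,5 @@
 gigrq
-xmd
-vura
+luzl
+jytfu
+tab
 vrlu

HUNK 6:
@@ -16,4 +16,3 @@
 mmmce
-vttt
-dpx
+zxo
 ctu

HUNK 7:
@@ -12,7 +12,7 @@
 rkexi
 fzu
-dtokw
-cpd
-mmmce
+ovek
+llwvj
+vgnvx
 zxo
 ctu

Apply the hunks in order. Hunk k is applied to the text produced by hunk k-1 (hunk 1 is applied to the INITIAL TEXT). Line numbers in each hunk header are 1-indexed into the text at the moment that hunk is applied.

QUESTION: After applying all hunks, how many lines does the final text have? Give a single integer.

Hunk 1: at line 7 remove [flwau] add [hckl,ihhac,dtokw] -> 16 lines: rzj jconz myttj gigrq xmd vura vrlu zaoev hckl ihhac dtokw cpd mmmce vttt dpx ctu
Hunk 2: at line 7 remove [hckl] add [pio] -> 16 lines: rzj jconz myttj gigrq xmd vura vrlu zaoev pio ihhac dtokw cpd mmmce vttt dpx ctu
Hunk 3: at line 6 remove [zaoev,pio] add [ckapu,hplaz,yyj] -> 17 lines: rzj jconz myttj gigrq xmd vura vrlu ckapu hplaz yyj ihhac dtokw cpd mmmce vttt dpx ctu
Hunk 4: at line 10 remove [ihhac] add [rkexi,fzu] -> 18 lines: rzj jconz myttj gigrq xmd vura vrlu ckapu hplaz yyj rkexi fzu dtokw cpd mmmce vttt dpx ctu
Hunk 5: at line 4 remove [xmd,vura] add [luzl,jytfu,tab] -> 19 lines: rzj jconz myttj gigrq luzl jytfu tab vrlu ckapu hplaz yyj rkexi fzu dtokw cpd mmmce vttt dpx ctu
Hunk 6: at line 16 remove [vttt,dpx] add [zxo] -> 18 lines: rzj jconz myttj gigrq luzl jytfu tab vrlu ckapu hplaz yyj rkexi fzu dtokw cpd mmmce zxo ctu
Hunk 7: at line 12 remove [dtokw,cpd,mmmce] add [ovek,llwvj,vgnvx] -> 18 lines: rzj jconz myttj gigrq luzl jytfu tab vrlu ckapu hplaz yyj rkexi fzu ovek llwvj vgnvx zxo ctu
Final line count: 18

Answer: 18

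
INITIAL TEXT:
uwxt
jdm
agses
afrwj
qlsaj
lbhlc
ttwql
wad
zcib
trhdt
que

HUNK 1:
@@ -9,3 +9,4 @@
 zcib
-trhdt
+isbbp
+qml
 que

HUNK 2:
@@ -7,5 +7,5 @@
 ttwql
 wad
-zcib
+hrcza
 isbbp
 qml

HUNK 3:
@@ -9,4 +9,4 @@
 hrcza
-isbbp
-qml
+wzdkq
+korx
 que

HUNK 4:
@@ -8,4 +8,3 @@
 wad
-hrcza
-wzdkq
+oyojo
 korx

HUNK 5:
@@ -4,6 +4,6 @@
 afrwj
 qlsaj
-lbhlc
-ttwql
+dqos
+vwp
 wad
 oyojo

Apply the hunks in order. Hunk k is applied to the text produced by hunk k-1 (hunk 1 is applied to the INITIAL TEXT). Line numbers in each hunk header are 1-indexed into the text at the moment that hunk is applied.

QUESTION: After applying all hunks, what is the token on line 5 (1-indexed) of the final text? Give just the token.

Hunk 1: at line 9 remove [trhdt] add [isbbp,qml] -> 12 lines: uwxt jdm agses afrwj qlsaj lbhlc ttwql wad zcib isbbp qml que
Hunk 2: at line 7 remove [zcib] add [hrcza] -> 12 lines: uwxt jdm agses afrwj qlsaj lbhlc ttwql wad hrcza isbbp qml que
Hunk 3: at line 9 remove [isbbp,qml] add [wzdkq,korx] -> 12 lines: uwxt jdm agses afrwj qlsaj lbhlc ttwql wad hrcza wzdkq korx que
Hunk 4: at line 8 remove [hrcza,wzdkq] add [oyojo] -> 11 lines: uwxt jdm agses afrwj qlsaj lbhlc ttwql wad oyojo korx que
Hunk 5: at line 4 remove [lbhlc,ttwql] add [dqos,vwp] -> 11 lines: uwxt jdm agses afrwj qlsaj dqos vwp wad oyojo korx que
Final line 5: qlsaj

Answer: qlsaj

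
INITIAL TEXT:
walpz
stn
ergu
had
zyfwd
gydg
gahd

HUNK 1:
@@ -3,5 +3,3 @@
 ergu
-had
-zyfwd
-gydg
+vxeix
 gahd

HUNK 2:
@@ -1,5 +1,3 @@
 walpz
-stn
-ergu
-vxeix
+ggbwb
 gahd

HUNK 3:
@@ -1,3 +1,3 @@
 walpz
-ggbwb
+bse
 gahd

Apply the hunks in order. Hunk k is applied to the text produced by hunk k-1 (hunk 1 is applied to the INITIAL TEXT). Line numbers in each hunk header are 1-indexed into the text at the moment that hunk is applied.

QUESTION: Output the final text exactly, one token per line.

Hunk 1: at line 3 remove [had,zyfwd,gydg] add [vxeix] -> 5 lines: walpz stn ergu vxeix gahd
Hunk 2: at line 1 remove [stn,ergu,vxeix] add [ggbwb] -> 3 lines: walpz ggbwb gahd
Hunk 3: at line 1 remove [ggbwb] add [bse] -> 3 lines: walpz bse gahd

Answer: walpz
bse
gahd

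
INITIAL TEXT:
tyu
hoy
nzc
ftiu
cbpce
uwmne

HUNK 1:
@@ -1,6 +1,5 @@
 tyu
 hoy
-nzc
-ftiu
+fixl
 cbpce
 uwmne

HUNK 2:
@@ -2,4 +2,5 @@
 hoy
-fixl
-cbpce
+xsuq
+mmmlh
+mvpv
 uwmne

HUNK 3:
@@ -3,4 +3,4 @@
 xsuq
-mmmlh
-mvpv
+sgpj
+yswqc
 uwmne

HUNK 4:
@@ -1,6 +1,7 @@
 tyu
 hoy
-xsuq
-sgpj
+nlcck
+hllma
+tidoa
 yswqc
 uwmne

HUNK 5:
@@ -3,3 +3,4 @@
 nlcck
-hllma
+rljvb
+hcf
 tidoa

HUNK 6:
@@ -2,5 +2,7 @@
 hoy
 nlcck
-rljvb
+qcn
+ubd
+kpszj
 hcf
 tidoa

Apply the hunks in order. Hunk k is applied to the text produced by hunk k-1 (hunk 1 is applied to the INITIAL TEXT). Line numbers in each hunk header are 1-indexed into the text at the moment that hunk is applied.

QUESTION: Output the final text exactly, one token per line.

Answer: tyu
hoy
nlcck
qcn
ubd
kpszj
hcf
tidoa
yswqc
uwmne

Derivation:
Hunk 1: at line 1 remove [nzc,ftiu] add [fixl] -> 5 lines: tyu hoy fixl cbpce uwmne
Hunk 2: at line 2 remove [fixl,cbpce] add [xsuq,mmmlh,mvpv] -> 6 lines: tyu hoy xsuq mmmlh mvpv uwmne
Hunk 3: at line 3 remove [mmmlh,mvpv] add [sgpj,yswqc] -> 6 lines: tyu hoy xsuq sgpj yswqc uwmne
Hunk 4: at line 1 remove [xsuq,sgpj] add [nlcck,hllma,tidoa] -> 7 lines: tyu hoy nlcck hllma tidoa yswqc uwmne
Hunk 5: at line 3 remove [hllma] add [rljvb,hcf] -> 8 lines: tyu hoy nlcck rljvb hcf tidoa yswqc uwmne
Hunk 6: at line 2 remove [rljvb] add [qcn,ubd,kpszj] -> 10 lines: tyu hoy nlcck qcn ubd kpszj hcf tidoa yswqc uwmne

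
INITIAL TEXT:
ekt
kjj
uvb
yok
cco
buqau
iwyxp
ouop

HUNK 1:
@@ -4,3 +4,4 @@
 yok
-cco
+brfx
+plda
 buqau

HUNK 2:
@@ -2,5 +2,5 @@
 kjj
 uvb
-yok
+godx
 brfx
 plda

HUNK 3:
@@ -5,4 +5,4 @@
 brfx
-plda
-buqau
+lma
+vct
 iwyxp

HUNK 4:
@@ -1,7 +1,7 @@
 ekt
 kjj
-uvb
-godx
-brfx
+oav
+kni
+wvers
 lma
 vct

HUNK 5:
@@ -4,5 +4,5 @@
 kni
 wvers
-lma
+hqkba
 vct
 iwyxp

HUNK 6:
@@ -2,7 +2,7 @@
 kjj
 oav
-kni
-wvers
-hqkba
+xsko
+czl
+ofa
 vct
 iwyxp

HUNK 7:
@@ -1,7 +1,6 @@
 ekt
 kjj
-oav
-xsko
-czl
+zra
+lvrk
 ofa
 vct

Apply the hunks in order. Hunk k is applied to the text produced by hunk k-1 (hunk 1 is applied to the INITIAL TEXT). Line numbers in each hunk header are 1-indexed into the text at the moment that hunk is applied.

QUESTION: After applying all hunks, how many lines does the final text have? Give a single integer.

Hunk 1: at line 4 remove [cco] add [brfx,plda] -> 9 lines: ekt kjj uvb yok brfx plda buqau iwyxp ouop
Hunk 2: at line 2 remove [yok] add [godx] -> 9 lines: ekt kjj uvb godx brfx plda buqau iwyxp ouop
Hunk 3: at line 5 remove [plda,buqau] add [lma,vct] -> 9 lines: ekt kjj uvb godx brfx lma vct iwyxp ouop
Hunk 4: at line 1 remove [uvb,godx,brfx] add [oav,kni,wvers] -> 9 lines: ekt kjj oav kni wvers lma vct iwyxp ouop
Hunk 5: at line 4 remove [lma] add [hqkba] -> 9 lines: ekt kjj oav kni wvers hqkba vct iwyxp ouop
Hunk 6: at line 2 remove [kni,wvers,hqkba] add [xsko,czl,ofa] -> 9 lines: ekt kjj oav xsko czl ofa vct iwyxp ouop
Hunk 7: at line 1 remove [oav,xsko,czl] add [zra,lvrk] -> 8 lines: ekt kjj zra lvrk ofa vct iwyxp ouop
Final line count: 8

Answer: 8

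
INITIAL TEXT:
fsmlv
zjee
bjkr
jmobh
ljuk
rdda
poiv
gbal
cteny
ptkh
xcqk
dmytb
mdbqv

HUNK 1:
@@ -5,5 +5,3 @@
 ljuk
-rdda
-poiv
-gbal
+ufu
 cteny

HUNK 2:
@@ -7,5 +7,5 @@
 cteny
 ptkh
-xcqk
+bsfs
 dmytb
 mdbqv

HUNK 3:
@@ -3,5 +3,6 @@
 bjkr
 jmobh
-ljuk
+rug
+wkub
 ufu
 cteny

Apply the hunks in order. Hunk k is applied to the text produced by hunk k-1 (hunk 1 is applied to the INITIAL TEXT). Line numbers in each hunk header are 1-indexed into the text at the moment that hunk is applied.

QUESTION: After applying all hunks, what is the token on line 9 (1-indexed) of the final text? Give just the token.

Answer: ptkh

Derivation:
Hunk 1: at line 5 remove [rdda,poiv,gbal] add [ufu] -> 11 lines: fsmlv zjee bjkr jmobh ljuk ufu cteny ptkh xcqk dmytb mdbqv
Hunk 2: at line 7 remove [xcqk] add [bsfs] -> 11 lines: fsmlv zjee bjkr jmobh ljuk ufu cteny ptkh bsfs dmytb mdbqv
Hunk 3: at line 3 remove [ljuk] add [rug,wkub] -> 12 lines: fsmlv zjee bjkr jmobh rug wkub ufu cteny ptkh bsfs dmytb mdbqv
Final line 9: ptkh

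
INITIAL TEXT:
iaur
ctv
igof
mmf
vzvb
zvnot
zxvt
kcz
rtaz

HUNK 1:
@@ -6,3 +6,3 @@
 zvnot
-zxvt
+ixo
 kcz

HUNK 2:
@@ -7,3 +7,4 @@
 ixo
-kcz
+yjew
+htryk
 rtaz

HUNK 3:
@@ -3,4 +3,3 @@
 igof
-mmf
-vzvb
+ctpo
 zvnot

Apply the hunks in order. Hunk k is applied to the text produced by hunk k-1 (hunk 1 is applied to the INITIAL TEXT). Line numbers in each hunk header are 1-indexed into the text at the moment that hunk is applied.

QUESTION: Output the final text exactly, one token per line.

Hunk 1: at line 6 remove [zxvt] add [ixo] -> 9 lines: iaur ctv igof mmf vzvb zvnot ixo kcz rtaz
Hunk 2: at line 7 remove [kcz] add [yjew,htryk] -> 10 lines: iaur ctv igof mmf vzvb zvnot ixo yjew htryk rtaz
Hunk 3: at line 3 remove [mmf,vzvb] add [ctpo] -> 9 lines: iaur ctv igof ctpo zvnot ixo yjew htryk rtaz

Answer: iaur
ctv
igof
ctpo
zvnot
ixo
yjew
htryk
rtaz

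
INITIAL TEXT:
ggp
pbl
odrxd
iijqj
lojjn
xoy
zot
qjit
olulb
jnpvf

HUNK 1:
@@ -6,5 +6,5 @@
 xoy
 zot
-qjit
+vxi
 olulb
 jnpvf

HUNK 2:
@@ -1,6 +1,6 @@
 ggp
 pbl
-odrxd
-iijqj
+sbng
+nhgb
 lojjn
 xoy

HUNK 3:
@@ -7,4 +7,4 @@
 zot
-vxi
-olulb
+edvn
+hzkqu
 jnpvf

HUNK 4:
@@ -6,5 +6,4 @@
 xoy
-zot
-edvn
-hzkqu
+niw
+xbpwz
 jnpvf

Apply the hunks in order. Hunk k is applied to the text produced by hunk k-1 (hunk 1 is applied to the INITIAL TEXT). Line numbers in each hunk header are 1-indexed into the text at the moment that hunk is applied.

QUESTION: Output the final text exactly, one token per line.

Answer: ggp
pbl
sbng
nhgb
lojjn
xoy
niw
xbpwz
jnpvf

Derivation:
Hunk 1: at line 6 remove [qjit] add [vxi] -> 10 lines: ggp pbl odrxd iijqj lojjn xoy zot vxi olulb jnpvf
Hunk 2: at line 1 remove [odrxd,iijqj] add [sbng,nhgb] -> 10 lines: ggp pbl sbng nhgb lojjn xoy zot vxi olulb jnpvf
Hunk 3: at line 7 remove [vxi,olulb] add [edvn,hzkqu] -> 10 lines: ggp pbl sbng nhgb lojjn xoy zot edvn hzkqu jnpvf
Hunk 4: at line 6 remove [zot,edvn,hzkqu] add [niw,xbpwz] -> 9 lines: ggp pbl sbng nhgb lojjn xoy niw xbpwz jnpvf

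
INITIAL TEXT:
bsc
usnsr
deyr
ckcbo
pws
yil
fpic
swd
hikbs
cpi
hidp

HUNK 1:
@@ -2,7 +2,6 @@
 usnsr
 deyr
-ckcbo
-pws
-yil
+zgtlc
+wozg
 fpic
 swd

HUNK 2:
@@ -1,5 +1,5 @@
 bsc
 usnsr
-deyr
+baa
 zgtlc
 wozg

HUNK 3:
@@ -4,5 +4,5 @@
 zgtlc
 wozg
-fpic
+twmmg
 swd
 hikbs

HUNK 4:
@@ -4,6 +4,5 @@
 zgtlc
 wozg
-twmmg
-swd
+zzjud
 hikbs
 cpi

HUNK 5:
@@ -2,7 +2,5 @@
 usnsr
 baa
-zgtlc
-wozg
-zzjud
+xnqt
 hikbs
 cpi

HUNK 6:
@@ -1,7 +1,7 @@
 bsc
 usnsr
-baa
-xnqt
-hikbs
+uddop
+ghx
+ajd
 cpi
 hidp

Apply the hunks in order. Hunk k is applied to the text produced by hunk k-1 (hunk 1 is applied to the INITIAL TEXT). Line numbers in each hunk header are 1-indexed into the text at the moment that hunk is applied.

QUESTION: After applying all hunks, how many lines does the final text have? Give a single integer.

Hunk 1: at line 2 remove [ckcbo,pws,yil] add [zgtlc,wozg] -> 10 lines: bsc usnsr deyr zgtlc wozg fpic swd hikbs cpi hidp
Hunk 2: at line 1 remove [deyr] add [baa] -> 10 lines: bsc usnsr baa zgtlc wozg fpic swd hikbs cpi hidp
Hunk 3: at line 4 remove [fpic] add [twmmg] -> 10 lines: bsc usnsr baa zgtlc wozg twmmg swd hikbs cpi hidp
Hunk 4: at line 4 remove [twmmg,swd] add [zzjud] -> 9 lines: bsc usnsr baa zgtlc wozg zzjud hikbs cpi hidp
Hunk 5: at line 2 remove [zgtlc,wozg,zzjud] add [xnqt] -> 7 lines: bsc usnsr baa xnqt hikbs cpi hidp
Hunk 6: at line 1 remove [baa,xnqt,hikbs] add [uddop,ghx,ajd] -> 7 lines: bsc usnsr uddop ghx ajd cpi hidp
Final line count: 7

Answer: 7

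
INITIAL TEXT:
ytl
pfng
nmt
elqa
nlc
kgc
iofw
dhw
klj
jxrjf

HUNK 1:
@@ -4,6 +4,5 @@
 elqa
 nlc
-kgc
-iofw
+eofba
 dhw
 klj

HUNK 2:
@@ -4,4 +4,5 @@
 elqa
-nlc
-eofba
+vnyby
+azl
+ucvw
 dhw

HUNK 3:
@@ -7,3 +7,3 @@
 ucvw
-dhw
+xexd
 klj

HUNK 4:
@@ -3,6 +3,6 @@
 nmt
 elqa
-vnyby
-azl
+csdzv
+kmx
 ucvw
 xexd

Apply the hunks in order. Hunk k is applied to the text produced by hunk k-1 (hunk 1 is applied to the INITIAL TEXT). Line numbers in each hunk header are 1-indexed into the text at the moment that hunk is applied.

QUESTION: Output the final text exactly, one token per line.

Answer: ytl
pfng
nmt
elqa
csdzv
kmx
ucvw
xexd
klj
jxrjf

Derivation:
Hunk 1: at line 4 remove [kgc,iofw] add [eofba] -> 9 lines: ytl pfng nmt elqa nlc eofba dhw klj jxrjf
Hunk 2: at line 4 remove [nlc,eofba] add [vnyby,azl,ucvw] -> 10 lines: ytl pfng nmt elqa vnyby azl ucvw dhw klj jxrjf
Hunk 3: at line 7 remove [dhw] add [xexd] -> 10 lines: ytl pfng nmt elqa vnyby azl ucvw xexd klj jxrjf
Hunk 4: at line 3 remove [vnyby,azl] add [csdzv,kmx] -> 10 lines: ytl pfng nmt elqa csdzv kmx ucvw xexd klj jxrjf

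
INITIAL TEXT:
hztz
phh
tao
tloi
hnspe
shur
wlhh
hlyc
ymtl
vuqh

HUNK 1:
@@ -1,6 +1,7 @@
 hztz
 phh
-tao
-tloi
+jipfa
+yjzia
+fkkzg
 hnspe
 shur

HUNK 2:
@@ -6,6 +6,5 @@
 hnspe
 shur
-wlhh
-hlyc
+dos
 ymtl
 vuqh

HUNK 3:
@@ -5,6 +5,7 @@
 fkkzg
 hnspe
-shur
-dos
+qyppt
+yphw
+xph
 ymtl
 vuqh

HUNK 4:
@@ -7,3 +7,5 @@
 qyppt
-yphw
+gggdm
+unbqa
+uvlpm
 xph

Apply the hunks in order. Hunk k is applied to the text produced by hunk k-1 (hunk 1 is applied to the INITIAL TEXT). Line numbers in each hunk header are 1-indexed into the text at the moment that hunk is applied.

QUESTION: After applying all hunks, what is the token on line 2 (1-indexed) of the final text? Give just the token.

Hunk 1: at line 1 remove [tao,tloi] add [jipfa,yjzia,fkkzg] -> 11 lines: hztz phh jipfa yjzia fkkzg hnspe shur wlhh hlyc ymtl vuqh
Hunk 2: at line 6 remove [wlhh,hlyc] add [dos] -> 10 lines: hztz phh jipfa yjzia fkkzg hnspe shur dos ymtl vuqh
Hunk 3: at line 5 remove [shur,dos] add [qyppt,yphw,xph] -> 11 lines: hztz phh jipfa yjzia fkkzg hnspe qyppt yphw xph ymtl vuqh
Hunk 4: at line 7 remove [yphw] add [gggdm,unbqa,uvlpm] -> 13 lines: hztz phh jipfa yjzia fkkzg hnspe qyppt gggdm unbqa uvlpm xph ymtl vuqh
Final line 2: phh

Answer: phh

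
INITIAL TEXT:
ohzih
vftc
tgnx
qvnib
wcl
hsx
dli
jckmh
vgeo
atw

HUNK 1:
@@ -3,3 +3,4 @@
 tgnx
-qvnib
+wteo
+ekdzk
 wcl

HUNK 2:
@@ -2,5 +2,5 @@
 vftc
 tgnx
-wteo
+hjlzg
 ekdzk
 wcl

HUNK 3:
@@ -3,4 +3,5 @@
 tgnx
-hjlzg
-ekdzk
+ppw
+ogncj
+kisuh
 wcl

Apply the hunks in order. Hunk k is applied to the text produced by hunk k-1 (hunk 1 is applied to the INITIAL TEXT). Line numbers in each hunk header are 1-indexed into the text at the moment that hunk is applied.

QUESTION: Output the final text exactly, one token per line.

Hunk 1: at line 3 remove [qvnib] add [wteo,ekdzk] -> 11 lines: ohzih vftc tgnx wteo ekdzk wcl hsx dli jckmh vgeo atw
Hunk 2: at line 2 remove [wteo] add [hjlzg] -> 11 lines: ohzih vftc tgnx hjlzg ekdzk wcl hsx dli jckmh vgeo atw
Hunk 3: at line 3 remove [hjlzg,ekdzk] add [ppw,ogncj,kisuh] -> 12 lines: ohzih vftc tgnx ppw ogncj kisuh wcl hsx dli jckmh vgeo atw

Answer: ohzih
vftc
tgnx
ppw
ogncj
kisuh
wcl
hsx
dli
jckmh
vgeo
atw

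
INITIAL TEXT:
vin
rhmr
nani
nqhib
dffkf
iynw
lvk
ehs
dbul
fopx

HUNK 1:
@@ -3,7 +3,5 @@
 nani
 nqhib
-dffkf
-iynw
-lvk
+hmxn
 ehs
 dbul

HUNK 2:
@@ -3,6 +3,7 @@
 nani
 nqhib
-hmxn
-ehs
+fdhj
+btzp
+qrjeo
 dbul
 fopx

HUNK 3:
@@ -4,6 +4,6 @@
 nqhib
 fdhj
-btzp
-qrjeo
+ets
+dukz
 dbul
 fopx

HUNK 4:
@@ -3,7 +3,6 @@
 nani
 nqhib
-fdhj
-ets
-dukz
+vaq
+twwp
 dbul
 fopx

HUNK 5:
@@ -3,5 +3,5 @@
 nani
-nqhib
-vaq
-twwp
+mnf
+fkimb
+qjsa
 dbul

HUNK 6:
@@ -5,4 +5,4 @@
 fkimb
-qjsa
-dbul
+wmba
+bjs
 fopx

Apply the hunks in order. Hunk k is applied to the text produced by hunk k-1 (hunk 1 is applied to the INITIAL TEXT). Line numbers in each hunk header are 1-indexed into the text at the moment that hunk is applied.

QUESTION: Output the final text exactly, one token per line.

Answer: vin
rhmr
nani
mnf
fkimb
wmba
bjs
fopx

Derivation:
Hunk 1: at line 3 remove [dffkf,iynw,lvk] add [hmxn] -> 8 lines: vin rhmr nani nqhib hmxn ehs dbul fopx
Hunk 2: at line 3 remove [hmxn,ehs] add [fdhj,btzp,qrjeo] -> 9 lines: vin rhmr nani nqhib fdhj btzp qrjeo dbul fopx
Hunk 3: at line 4 remove [btzp,qrjeo] add [ets,dukz] -> 9 lines: vin rhmr nani nqhib fdhj ets dukz dbul fopx
Hunk 4: at line 3 remove [fdhj,ets,dukz] add [vaq,twwp] -> 8 lines: vin rhmr nani nqhib vaq twwp dbul fopx
Hunk 5: at line 3 remove [nqhib,vaq,twwp] add [mnf,fkimb,qjsa] -> 8 lines: vin rhmr nani mnf fkimb qjsa dbul fopx
Hunk 6: at line 5 remove [qjsa,dbul] add [wmba,bjs] -> 8 lines: vin rhmr nani mnf fkimb wmba bjs fopx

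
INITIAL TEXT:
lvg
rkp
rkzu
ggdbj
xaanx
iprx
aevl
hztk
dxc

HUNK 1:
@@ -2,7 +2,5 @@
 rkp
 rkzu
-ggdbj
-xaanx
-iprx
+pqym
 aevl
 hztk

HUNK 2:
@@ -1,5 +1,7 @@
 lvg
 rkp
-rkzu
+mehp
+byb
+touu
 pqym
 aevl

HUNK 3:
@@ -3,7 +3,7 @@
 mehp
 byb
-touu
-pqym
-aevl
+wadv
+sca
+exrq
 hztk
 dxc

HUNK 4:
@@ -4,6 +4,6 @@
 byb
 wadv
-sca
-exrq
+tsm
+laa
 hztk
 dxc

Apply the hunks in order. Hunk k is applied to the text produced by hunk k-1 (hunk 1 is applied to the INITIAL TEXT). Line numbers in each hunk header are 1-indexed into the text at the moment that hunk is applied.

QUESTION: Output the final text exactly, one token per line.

Answer: lvg
rkp
mehp
byb
wadv
tsm
laa
hztk
dxc

Derivation:
Hunk 1: at line 2 remove [ggdbj,xaanx,iprx] add [pqym] -> 7 lines: lvg rkp rkzu pqym aevl hztk dxc
Hunk 2: at line 1 remove [rkzu] add [mehp,byb,touu] -> 9 lines: lvg rkp mehp byb touu pqym aevl hztk dxc
Hunk 3: at line 3 remove [touu,pqym,aevl] add [wadv,sca,exrq] -> 9 lines: lvg rkp mehp byb wadv sca exrq hztk dxc
Hunk 4: at line 4 remove [sca,exrq] add [tsm,laa] -> 9 lines: lvg rkp mehp byb wadv tsm laa hztk dxc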